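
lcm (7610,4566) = 22830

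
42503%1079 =422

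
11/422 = 11/422 =0.03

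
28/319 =28/319  =  0.09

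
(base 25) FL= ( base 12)290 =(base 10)396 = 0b110001100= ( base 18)140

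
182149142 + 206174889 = 388324031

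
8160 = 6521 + 1639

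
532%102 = 22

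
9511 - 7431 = 2080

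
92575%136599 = 92575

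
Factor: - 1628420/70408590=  - 162842/7040859 = - 2^1*3^( - 1)*7^( - 2 )*211^(-1) * 227^( - 1 ) * 81421^1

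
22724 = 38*598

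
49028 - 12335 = 36693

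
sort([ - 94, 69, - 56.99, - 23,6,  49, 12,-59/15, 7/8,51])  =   [ - 94,-56.99, - 23,  -  59/15, 7/8,6, 12, 49,  51,  69]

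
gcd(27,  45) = 9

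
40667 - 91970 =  - 51303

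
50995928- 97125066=-46129138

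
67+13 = 80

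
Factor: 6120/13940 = 18/41=   2^1* 3^2*41^( - 1) 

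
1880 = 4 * 470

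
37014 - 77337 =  -40323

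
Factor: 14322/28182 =31/61 = 31^1*61^(  -  1 )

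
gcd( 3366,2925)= 9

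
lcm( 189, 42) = 378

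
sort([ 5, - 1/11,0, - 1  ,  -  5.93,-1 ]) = [ - 5.93, -1, - 1, - 1/11,0,5] 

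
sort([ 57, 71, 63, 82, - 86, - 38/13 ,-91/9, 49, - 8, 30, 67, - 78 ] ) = [ - 86,  -  78, - 91/9, - 8, - 38/13, 30, 49, 57, 63, 67,71, 82]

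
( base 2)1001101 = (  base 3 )2212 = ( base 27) 2N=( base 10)77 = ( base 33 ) 2B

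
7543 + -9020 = - 1477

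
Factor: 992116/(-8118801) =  - 2^2*3^ (- 2)*97^1*2557^1*902089^(-1)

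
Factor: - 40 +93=53 =53^1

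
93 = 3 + 90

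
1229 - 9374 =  - 8145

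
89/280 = 89/280 = 0.32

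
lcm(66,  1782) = 1782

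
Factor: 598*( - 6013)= - 2^1*7^1*13^1*23^1*859^1 =-3595774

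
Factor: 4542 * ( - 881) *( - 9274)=37109929548 = 2^2*3^1*757^1* 881^1*4637^1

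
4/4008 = 1/1002 = 0.00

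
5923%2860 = 203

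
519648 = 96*5413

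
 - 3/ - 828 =1/276=0.00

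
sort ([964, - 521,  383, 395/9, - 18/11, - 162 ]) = [-521,-162,  -  18/11, 395/9, 383, 964 ]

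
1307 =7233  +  -5926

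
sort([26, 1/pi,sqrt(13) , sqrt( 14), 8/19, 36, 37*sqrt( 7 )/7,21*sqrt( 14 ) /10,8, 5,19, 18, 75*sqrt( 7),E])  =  [ 1/pi, 8/19  ,  E, sqrt( 13 ),sqrt(14), 5, 21*sqrt( 14 )/10,8, 37*sqrt(7)/7, 18,19, 26, 36, 75 * sqrt( 7 ) ]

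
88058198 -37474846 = 50583352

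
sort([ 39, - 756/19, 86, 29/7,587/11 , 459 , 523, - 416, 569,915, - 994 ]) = [ - 994,- 416, - 756/19 , 29/7, 39,587/11 , 86, 459,523,569, 915] 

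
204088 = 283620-79532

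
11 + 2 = 13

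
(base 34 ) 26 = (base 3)2202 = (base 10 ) 74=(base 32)2a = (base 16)4A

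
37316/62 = 18658/31 =601.87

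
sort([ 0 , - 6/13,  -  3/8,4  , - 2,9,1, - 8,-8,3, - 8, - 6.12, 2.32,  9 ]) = [- 8 , - 8,-8, - 6.12, - 2,-6/13, - 3/8,0,1,2.32,3,4,9, 9]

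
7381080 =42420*174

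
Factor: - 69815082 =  - 2^1*3^1*19^1*757^1*809^1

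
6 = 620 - 614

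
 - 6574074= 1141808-7715882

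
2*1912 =3824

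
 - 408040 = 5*( - 81608)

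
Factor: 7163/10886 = 2^( - 1)*13^1*19^1*29^1*5443^ ( - 1)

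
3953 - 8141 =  - 4188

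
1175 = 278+897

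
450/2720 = 45/272  =  0.17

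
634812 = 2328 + 632484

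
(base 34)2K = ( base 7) 154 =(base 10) 88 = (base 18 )4g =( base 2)1011000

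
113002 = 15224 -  - 97778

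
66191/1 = 66191 = 66191.00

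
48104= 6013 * 8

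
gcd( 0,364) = 364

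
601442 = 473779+127663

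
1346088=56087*24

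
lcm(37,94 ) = 3478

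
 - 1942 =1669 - 3611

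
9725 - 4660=5065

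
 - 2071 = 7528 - 9599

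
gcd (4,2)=2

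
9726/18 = 540 + 1/3= 540.33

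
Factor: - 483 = - 3^1*7^1*23^1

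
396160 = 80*4952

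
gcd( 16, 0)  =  16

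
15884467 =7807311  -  -8077156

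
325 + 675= 1000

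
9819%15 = 9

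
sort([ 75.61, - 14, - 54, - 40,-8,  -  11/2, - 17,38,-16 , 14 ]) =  [ - 54, - 40, - 17, - 16, - 14,- 8, - 11/2,14,38, 75.61 ] 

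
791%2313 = 791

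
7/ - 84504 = -1/12072=-0.00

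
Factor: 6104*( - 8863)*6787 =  - 2^3*7^1*11^1 * 109^1*617^1*8863^1 = - 367175016824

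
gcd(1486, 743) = 743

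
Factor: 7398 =2^1 * 3^3*137^1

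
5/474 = 5/474= 0.01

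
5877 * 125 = 734625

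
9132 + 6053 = 15185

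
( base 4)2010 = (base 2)10000100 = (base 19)6i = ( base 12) b0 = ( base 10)132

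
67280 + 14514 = 81794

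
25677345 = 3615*7103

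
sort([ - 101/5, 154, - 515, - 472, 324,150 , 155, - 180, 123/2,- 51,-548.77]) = [ - 548.77 ,- 515,-472, - 180, - 51, - 101/5,  123/2,  150, 154,155,324 ] 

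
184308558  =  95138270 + 89170288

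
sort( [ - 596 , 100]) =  [ - 596,100]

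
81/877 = 81/877 = 0.09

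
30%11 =8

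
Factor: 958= 2^1*479^1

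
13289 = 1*13289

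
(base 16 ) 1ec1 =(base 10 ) 7873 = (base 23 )ek7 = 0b1111011000001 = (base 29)9ae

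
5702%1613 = 863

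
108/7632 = 3/212 = 0.01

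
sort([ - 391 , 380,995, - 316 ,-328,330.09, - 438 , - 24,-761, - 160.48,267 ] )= [- 761, - 438,  -  391, - 328, - 316, -160.48 , - 24 , 267,  330.09,380 , 995 ] 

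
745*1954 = 1455730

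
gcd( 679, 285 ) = 1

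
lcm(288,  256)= 2304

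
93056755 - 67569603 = 25487152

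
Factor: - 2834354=-2^1*103^1*13759^1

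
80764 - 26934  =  53830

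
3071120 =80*38389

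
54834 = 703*78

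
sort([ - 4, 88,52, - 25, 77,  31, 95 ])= [- 25,-4,31, 52, 77,88,95 ]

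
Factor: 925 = 5^2 * 37^1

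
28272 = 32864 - 4592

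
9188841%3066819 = 3055203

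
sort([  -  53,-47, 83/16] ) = [-53 , - 47, 83/16] 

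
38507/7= 5501 = 5501.00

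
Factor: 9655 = 5^1 * 1931^1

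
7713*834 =6432642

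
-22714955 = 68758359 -91473314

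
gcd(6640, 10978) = 2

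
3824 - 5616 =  - 1792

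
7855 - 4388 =3467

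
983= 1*983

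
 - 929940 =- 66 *14090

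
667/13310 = 667/13310 =0.05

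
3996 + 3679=7675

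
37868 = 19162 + 18706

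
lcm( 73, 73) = 73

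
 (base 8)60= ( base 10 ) 48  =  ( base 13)39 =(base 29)1j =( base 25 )1N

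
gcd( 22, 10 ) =2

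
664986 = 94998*7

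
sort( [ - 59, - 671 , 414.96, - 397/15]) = [ - 671, - 59, - 397/15,414.96 ]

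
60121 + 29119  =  89240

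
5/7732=5/7732 = 0.00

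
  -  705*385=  - 271425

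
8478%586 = 274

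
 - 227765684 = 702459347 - 930225031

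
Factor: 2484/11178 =2^1*3^(  -  2) = 2/9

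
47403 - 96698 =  - 49295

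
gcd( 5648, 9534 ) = 2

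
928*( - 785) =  - 728480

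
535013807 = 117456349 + 417557458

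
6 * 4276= 25656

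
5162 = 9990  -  4828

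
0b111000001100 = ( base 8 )7014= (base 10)3596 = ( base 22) 79A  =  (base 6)24352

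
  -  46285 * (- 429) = 19856265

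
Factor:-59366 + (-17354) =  - 76720 = - 2^4 * 5^1*7^1 * 137^1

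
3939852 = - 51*( - 77252 ) 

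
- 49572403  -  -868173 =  - 48704230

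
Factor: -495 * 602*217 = - 64663830 =- 2^1*3^2*5^1*7^2*11^1*31^1*43^1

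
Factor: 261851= 17^1  *  73^1*211^1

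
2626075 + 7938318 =10564393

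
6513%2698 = 1117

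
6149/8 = 768 + 5/8 =768.62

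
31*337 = 10447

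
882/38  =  441/19= 23.21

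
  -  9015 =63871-72886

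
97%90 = 7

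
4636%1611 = 1414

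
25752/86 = 12876/43  =  299.44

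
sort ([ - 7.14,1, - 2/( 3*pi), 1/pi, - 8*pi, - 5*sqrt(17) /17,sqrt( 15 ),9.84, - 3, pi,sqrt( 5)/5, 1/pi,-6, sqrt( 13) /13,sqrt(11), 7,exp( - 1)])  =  [ - 8*pi, - 7.14, - 6, - 3,-5*sqrt( 17) /17, - 2/( 3*pi ),sqrt( 13)/13, 1/pi,1/pi , exp( - 1 ),sqrt( 5)/5, 1, pi,sqrt(11), sqrt( 15), 7,9.84]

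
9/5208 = 3/1736 = 0.00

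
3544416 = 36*98456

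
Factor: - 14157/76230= - 13/70 = - 2^( - 1 )*5^( - 1 ) * 7^ ( - 1)*13^1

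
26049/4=6512 + 1/4 = 6512.25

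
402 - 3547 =  -  3145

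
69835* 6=419010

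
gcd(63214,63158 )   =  2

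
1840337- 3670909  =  - 1830572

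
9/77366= 9/77366 = 0.00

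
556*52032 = 28929792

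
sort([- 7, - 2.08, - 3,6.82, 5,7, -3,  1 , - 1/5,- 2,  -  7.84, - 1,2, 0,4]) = [ - 7.84, - 7, - 3, - 3 , - 2.08, - 2,-1, - 1/5  ,  0,1,  2,4,5, 6.82,7]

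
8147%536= 107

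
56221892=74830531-18608639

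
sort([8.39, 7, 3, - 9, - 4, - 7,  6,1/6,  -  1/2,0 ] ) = [ - 9, - 7, - 4, - 1/2,0, 1/6, 3, 6,7,8.39 ] 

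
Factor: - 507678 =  - 2^1*3^1*191^1*443^1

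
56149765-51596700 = 4553065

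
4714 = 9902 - 5188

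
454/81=5+49/81 = 5.60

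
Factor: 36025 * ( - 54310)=  -  2^1*5^3 * 11^1  *131^1*5431^1 =- 1956517750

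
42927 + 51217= 94144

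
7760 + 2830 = 10590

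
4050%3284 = 766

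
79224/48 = 3301/2 = 1650.50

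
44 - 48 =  - 4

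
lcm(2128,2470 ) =138320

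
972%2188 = 972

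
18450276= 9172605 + 9277671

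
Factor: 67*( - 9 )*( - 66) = 39798 =2^1*3^3*11^1*67^1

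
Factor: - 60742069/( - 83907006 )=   2^( - 1)*3^( - 1 )*19^1 *79^( - 1)*177019^( - 1 )*3196951^1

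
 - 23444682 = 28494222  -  51938904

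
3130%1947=1183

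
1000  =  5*200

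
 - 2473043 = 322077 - 2795120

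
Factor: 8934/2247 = 2978/749 = 2^1 * 7^ ( - 1 )*107^ ( - 1)*1489^1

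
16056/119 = 134+110/119 = 134.92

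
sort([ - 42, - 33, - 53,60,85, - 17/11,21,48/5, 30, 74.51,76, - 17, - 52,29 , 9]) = [ - 53 , - 52, - 42, - 33,  -  17,  -  17/11,9,48/5,21,  29, 30,60,74.51, 76,85]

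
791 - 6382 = - 5591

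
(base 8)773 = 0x1fb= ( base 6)2203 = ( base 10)507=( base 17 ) 1CE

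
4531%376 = 19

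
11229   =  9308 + 1921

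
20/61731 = 20/61731 = 0.00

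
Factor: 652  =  2^2* 163^1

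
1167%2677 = 1167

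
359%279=80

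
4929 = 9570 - 4641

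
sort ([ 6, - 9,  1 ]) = [ - 9, 1,6 ] 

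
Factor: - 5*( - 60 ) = 300 = 2^2 * 3^1*5^2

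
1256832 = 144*8728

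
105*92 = 9660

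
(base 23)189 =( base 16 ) 2d2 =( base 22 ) 1ai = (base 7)2051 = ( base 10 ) 722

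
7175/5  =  1435= 1435.00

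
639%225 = 189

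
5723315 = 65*88051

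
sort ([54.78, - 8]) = [ - 8, 54.78]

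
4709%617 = 390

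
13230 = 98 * 135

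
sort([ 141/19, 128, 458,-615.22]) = [ - 615.22, 141/19, 128, 458 ]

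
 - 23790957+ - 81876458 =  - 105667415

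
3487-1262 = 2225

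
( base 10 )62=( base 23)2g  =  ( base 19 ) 35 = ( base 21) 2k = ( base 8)76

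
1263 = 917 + 346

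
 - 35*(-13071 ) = 457485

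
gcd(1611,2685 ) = 537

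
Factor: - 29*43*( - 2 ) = 2494  =  2^1* 29^1*43^1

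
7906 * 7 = 55342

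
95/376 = 95/376 =0.25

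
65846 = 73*902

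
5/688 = 5/688 = 0.01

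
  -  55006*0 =0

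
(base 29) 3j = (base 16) 6a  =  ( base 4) 1222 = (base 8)152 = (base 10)106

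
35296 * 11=388256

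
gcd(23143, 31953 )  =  1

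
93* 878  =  81654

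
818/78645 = 818/78645 =0.01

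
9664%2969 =757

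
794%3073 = 794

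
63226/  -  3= -21076 + 2/3=- 21075.33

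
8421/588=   14+9/28=14.32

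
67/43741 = 67/43741 =0.00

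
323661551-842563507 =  - 518901956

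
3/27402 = 1/9134 = 0.00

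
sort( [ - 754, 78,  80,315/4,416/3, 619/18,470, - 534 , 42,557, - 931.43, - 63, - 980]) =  [ - 980, - 931.43,-754, - 534, - 63,619/18, 42, 78,315/4, 80 , 416/3, 470, 557]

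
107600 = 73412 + 34188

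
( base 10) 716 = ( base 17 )282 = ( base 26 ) 11E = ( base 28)pg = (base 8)1314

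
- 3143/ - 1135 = 2+873/1135 =2.77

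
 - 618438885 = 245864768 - 864303653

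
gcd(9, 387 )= 9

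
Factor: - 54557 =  - 89^1 * 613^1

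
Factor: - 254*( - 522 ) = 132588 = 2^2*3^2 * 29^1*127^1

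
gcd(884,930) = 2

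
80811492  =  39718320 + 41093172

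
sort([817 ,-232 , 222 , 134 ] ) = [ - 232,134,222,817] 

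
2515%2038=477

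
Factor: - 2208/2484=-2^3*3^( - 2) = - 8/9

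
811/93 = 8 + 67/93 = 8.72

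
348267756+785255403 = 1133523159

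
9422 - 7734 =1688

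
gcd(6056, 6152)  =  8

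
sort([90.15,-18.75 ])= [- 18.75, 90.15]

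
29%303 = 29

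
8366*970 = 8115020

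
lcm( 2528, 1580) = 12640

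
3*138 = 414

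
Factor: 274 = 2^1*137^1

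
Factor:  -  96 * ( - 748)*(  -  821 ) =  -58954368 = - 2^7*3^1 * 11^1 * 17^1 * 821^1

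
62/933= 62/933 = 0.07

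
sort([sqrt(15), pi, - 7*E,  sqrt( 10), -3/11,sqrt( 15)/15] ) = [-7*E, - 3/11,sqrt( 15)/15, pi, sqrt( 10 ), sqrt( 15)]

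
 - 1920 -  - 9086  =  7166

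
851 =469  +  382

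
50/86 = 25/43 = 0.58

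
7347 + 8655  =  16002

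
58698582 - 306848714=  - 248150132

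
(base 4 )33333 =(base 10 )1023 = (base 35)t8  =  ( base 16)3FF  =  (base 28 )18f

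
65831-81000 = -15169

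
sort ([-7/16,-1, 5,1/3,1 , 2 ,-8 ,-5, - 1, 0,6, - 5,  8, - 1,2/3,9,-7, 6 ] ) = [ - 8, - 7 , - 5, - 5,  -  1,-1, - 1,-7/16,  0, 1/3, 2/3,1,2, 5, 6, 6, 8,  9] 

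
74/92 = 37/46= 0.80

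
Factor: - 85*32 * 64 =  - 174080 = - 2^11 * 5^1*17^1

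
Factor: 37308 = 2^2*3^1*3109^1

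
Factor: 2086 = 2^1 * 7^1  *149^1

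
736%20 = 16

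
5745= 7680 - 1935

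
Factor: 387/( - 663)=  - 129/221 =- 3^1*13^( - 1 )*17^( - 1 )*43^1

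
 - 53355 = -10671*5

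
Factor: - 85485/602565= -41/289 = -  17^( - 2 ) *41^1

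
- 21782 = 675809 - 697591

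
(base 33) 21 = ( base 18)3d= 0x43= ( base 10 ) 67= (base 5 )232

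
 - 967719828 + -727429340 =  - 1695149168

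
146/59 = 146/59  =  2.47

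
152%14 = 12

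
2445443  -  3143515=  - 698072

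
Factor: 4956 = 2^2*3^1*7^1*59^1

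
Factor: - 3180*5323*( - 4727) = 2^2*3^1*5^1*29^1*53^1*163^1*5323^1=80014590780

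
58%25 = 8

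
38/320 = 19/160 = 0.12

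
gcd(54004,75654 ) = 2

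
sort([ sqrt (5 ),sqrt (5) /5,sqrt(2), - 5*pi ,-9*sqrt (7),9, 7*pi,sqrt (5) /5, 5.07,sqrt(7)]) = [ - 9*sqrt(7 ), - 5 * pi,sqrt( 5 ) /5,  sqrt( 5 ) /5, sqrt( 2 ), sqrt( 5),sqrt( 7 ),5.07,9,7*pi]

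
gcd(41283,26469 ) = 9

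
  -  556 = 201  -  757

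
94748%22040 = 6588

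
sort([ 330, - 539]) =[ - 539, 330 ]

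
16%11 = 5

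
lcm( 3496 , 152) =3496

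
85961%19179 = 9245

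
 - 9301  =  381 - 9682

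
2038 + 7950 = 9988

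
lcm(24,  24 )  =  24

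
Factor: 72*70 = 2^4 * 3^2 * 5^1* 7^1 = 5040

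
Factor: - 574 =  - 2^1*7^1 * 41^1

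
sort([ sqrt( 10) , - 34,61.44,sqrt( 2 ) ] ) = [ - 34,sqrt(2 ), sqrt(10),61.44 ]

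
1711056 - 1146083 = 564973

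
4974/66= 829/11 =75.36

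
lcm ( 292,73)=292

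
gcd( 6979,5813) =1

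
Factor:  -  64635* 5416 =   -  2^3*3^1*5^1*31^1*139^1*677^1 = -  350063160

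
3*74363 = 223089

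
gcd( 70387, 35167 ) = 1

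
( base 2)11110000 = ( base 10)240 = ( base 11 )1a9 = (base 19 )CC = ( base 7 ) 462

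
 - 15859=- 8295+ - 7564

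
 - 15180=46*( - 330) 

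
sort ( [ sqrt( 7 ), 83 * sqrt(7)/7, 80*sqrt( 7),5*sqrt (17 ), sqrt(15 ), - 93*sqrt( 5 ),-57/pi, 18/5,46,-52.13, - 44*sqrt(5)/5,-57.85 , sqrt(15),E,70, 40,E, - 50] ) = [- 93*sqrt( 5 ), - 57.85,  -  52.13,-50,-44 * sqrt( 5)/5,  -  57/pi,  sqrt( 7),E, E,18/5 , sqrt( 15), sqrt( 15 ),5* sqrt (17), 83*sqrt(7) /7,40,46,70, 80 * sqrt(7 ) ]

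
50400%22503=5394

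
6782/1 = 6782 =6782.00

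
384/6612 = 32/551 = 0.06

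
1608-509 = 1099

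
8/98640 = 1/12330= 0.00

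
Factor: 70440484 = 2^2 * 727^1  *24223^1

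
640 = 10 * 64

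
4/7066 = 2/3533 = 0.00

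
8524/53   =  8524/53 = 160.83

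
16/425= 16/425 = 0.04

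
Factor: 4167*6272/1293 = 8711808/431 = 2^7 * 3^1*7^2*431^ (  -  1 ) *463^1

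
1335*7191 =9599985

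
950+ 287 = 1237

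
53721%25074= 3573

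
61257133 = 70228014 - 8970881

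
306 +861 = 1167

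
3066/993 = 3 + 29/331 = 3.09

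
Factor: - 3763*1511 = - 53^1*71^1*1511^1 = - 5685893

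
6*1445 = 8670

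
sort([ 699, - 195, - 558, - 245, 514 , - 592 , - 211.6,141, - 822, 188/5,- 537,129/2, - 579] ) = [  -  822, - 592, - 579, - 558, - 537,-245, - 211.6, - 195,188/5, 129/2,141, 514,699] 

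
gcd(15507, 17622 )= 9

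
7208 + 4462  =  11670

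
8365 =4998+3367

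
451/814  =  41/74=0.55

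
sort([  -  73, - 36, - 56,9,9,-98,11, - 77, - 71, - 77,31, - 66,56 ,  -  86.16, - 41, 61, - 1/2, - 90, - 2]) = [ - 98, - 90, - 86.16,  -  77, - 77, - 73, - 71, - 66, - 56, - 41, - 36,  -  2, - 1/2 , 9,9,11,31, 56,61]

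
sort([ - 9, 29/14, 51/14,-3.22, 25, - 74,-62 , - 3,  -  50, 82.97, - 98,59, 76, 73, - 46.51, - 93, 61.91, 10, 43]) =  [-98, - 93,- 74 ,-62,-50,-46.51,-9,- 3.22,-3, 29/14,51/14,10,25, 43, 59, 61.91,73,76,82.97] 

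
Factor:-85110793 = -41^1*269^1*7717^1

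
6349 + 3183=9532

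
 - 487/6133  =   - 1+5646/6133 =- 0.08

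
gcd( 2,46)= 2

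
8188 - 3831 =4357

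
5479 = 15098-9619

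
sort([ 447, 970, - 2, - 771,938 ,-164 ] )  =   [ - 771, - 164,-2, 447, 938,  970]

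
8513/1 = 8513 = 8513.00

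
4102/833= 586/119 = 4.92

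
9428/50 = 188 + 14/25=188.56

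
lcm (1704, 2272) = 6816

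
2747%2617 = 130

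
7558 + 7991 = 15549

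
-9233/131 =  - 9233/131 =- 70.48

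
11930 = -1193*( - 10)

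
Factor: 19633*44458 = 2^1*29^1 * 677^1*22229^1=872843914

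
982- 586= 396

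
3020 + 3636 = 6656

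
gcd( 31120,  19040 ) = 80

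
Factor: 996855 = 3^1*5^1 * 66457^1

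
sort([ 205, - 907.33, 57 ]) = [ - 907.33, 57, 205]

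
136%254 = 136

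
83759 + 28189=111948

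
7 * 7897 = 55279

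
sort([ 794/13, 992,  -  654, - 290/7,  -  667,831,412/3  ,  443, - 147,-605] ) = [ - 667, - 654, - 605, - 147,-290/7,794/13 , 412/3,443,831,992]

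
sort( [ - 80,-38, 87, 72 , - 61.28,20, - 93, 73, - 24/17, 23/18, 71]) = [ - 93, - 80, - 61.28, - 38,- 24/17, 23/18, 20,71,72,73, 87]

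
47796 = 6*7966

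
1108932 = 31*35772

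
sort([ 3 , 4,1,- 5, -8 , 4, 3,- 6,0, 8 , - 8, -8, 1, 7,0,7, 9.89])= [ - 8 , - 8, - 8, - 6, - 5, 0, 0, 1,1,3, 3, 4, 4, 7, 7, 8, 9.89]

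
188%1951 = 188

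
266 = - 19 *( - 14)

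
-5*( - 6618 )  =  33090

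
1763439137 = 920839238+842599899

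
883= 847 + 36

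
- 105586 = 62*(-1703)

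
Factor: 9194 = 2^1*4597^1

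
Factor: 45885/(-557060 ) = -57/692 = - 2^(-2)*3^1*19^1 * 173^( - 1) 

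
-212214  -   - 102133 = - 110081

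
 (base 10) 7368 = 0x1cc8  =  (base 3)101002220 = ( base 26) ana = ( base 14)2984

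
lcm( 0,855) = 0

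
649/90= 7+19/90 =7.21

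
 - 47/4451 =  - 1 + 4404/4451 = - 0.01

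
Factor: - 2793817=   -  13^1*19^1*11311^1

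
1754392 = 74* 23708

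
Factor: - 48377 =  - 7^1*6911^1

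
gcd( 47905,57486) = 9581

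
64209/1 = 64209 = 64209.00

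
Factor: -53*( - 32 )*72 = 122112 = 2^8*3^2*53^1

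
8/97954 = 4/48977= 0.00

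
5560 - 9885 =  - 4325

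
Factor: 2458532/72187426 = 1229266/36093713 = 2^1*139^( - 1)* 259667^( - 1)*614633^1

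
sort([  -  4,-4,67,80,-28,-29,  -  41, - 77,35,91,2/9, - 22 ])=[-77,-41, - 29, - 28,- 22,-4, - 4, 2/9 , 35, 67, 80,91 ] 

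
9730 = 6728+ 3002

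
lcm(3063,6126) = 6126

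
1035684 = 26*39834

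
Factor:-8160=  -  2^5*3^1*5^1 *17^1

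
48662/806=24331/403 = 60.37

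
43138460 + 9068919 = 52207379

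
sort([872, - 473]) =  [  -  473, 872]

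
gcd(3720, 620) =620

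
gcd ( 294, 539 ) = 49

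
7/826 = 1/118 = 0.01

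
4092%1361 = 9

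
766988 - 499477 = 267511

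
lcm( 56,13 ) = 728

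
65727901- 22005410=43722491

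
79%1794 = 79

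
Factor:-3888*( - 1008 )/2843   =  3919104/2843= 2^8*3^7*7^1*2843^( - 1)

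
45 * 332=14940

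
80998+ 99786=180784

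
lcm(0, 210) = 0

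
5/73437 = 5/73437 = 0.00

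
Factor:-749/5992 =-2^(-3) = -1/8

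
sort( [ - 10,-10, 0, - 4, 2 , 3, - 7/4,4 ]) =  [ - 10,  -  10,-4, - 7/4, 0, 2 , 3, 4] 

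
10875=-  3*(-3625 ) 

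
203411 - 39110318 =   -  38906907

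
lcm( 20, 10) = 20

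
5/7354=5/7354=0.00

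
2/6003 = 2/6003 = 0.00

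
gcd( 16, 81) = 1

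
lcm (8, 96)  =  96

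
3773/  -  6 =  - 3773/6 = - 628.83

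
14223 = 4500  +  9723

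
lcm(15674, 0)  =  0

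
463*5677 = 2628451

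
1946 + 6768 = 8714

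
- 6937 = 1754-8691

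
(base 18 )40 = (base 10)72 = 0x48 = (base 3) 2200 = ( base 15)4c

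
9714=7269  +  2445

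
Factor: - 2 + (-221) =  - 223 = - 223^1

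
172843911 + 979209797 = 1152053708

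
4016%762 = 206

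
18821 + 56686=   75507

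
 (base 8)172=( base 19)68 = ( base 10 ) 122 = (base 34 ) 3k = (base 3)11112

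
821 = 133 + 688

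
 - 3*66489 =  - 199467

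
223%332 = 223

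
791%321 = 149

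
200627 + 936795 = 1137422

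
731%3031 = 731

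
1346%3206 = 1346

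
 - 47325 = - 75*631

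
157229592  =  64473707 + 92755885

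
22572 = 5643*4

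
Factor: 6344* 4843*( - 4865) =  - 149472221080 = - 2^3 * 5^1*7^1*13^1*29^1*61^1*139^1 * 167^1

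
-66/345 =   -  22/115 = - 0.19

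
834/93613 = 834/93613 = 0.01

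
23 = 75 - 52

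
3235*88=284680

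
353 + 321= 674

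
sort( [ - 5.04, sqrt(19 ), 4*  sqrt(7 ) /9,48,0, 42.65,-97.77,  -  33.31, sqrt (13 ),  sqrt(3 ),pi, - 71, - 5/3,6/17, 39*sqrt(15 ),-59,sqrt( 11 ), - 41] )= [ - 97.77,-71, - 59,-41, - 33.31, - 5.04,  -  5/3,0 , 6/17,  4*sqrt (7 ) /9, sqrt (3 ) , pi , sqrt (11),  sqrt(13), sqrt(19),  42.65, 48, 39*sqrt(15 ) ]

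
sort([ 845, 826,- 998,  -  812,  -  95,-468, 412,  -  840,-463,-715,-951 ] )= [ - 998, - 951,-840, - 812, - 715, - 468, - 463, - 95, 412, 826, 845 ]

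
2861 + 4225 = 7086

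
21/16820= 21/16820 = 0.00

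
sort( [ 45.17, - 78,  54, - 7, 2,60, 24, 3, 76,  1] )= [ - 78, - 7, 1,  2,3, 24, 45.17, 54, 60,  76]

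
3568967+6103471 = 9672438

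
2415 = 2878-463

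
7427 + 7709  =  15136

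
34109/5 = 34109/5 = 6821.80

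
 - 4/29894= - 2/14947 = -  0.00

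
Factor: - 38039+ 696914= 3^1*5^3*7^1*251^1 = 658875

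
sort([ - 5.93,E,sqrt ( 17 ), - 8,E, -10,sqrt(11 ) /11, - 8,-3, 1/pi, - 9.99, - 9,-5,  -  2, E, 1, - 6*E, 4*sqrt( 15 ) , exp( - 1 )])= [-6*E,-10, - 9.99,  -  9, - 8 , - 8,-5.93,-5,-3,-2,sqrt( 11) /11, 1/pi, exp( - 1 ),  1,E, E, E, sqrt( 17 ),4*sqrt( 15) ]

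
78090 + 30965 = 109055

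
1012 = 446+566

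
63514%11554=5744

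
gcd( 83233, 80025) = 1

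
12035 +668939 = 680974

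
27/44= 27/44 = 0.61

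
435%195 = 45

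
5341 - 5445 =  - 104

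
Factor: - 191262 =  - 2^1 * 3^1*127^1*251^1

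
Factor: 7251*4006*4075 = 118368586950 = 2^1*3^1*5^2*163^1*2003^1*2417^1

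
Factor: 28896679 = 7^1*4128097^1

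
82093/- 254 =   -  82093/254 = -323.20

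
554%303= 251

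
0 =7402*0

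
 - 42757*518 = - 22148126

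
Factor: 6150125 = 5^3*49201^1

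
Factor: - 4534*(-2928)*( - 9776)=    - 129781796352 = - 2^9*3^1 * 13^1*47^1 * 61^1*2267^1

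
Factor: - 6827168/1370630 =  - 3413584/685315 = - 2^4 * 5^ ( - 1)*41^( - 1 )*3343^( - 1)*213349^1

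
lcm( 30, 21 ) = 210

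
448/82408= 56/10301 = 0.01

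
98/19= 5+3/19 = 5.16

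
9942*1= 9942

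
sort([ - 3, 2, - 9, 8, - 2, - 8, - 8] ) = [ - 9, - 8, - 8, - 3, - 2, 2, 8] 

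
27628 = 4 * 6907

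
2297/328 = 2297/328 = 7.00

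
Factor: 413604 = 2^2* 3^2*11489^1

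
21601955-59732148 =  - 38130193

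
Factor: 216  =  2^3*3^3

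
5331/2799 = 1 + 844/933 = 1.90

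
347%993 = 347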